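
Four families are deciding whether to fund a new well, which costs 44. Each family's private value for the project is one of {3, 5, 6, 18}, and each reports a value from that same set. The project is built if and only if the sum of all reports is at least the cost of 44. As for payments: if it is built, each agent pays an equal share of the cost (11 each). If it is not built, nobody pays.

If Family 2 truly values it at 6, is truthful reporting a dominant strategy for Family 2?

No

Consider the case where Family 1 reports 3, Family 3 reports 18 and Family 4 reports 18.
Truthful report 6: project built, pays 11, utility 6 - 11 = -5.
Report 3 instead: project not built, utility 0.
Since 0 > -5, reporting 3 is strictly better here, so truthful reporting is not dominant.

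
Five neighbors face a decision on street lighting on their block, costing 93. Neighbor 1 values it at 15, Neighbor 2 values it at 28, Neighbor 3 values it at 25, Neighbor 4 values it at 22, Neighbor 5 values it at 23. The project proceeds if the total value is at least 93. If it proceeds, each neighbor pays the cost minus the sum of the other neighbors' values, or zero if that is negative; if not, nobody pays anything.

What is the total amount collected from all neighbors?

18

Total value 113 ≥ cost 93, so it is built.
Neighbor 1: others sum to 98; max(0, 93 - 98) = 0.
Neighbor 2: others sum to 85; max(0, 93 - 85) = 8.
Neighbor 3: others sum to 88; max(0, 93 - 88) = 5.
Neighbor 4: others sum to 91; max(0, 93 - 91) = 2.
Neighbor 5: others sum to 90; max(0, 93 - 90) = 3.
Total collected = 0 + 8 + 5 + 2 + 3 = 18.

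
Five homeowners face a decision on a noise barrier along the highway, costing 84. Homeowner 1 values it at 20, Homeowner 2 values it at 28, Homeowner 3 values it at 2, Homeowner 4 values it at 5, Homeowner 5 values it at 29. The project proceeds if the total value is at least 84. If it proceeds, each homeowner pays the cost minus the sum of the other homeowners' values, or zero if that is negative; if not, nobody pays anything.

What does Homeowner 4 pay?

Total value 84 ≥ cost 84, so the project is built.
The other homeowners' values sum to 79.
Cost minus that sum is 84 - 79 = 5.

5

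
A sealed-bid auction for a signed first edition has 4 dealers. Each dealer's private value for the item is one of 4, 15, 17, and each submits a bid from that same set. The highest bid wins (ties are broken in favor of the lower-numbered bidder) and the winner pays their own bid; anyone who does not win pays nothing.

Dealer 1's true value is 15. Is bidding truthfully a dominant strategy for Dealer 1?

No

Consider the case where Dealer 2 bids 4, Dealer 3 bids 4 and Dealer 4 bids 4.
Truthful bid 15: wins, pays 15, utility 15 - 15 = 0.
Bid 4 instead: wins, pays 4, utility 15 - 4 = 11.
Since 11 > 0, bidding 4 is strictly better here, so truthful bidding is not dominant.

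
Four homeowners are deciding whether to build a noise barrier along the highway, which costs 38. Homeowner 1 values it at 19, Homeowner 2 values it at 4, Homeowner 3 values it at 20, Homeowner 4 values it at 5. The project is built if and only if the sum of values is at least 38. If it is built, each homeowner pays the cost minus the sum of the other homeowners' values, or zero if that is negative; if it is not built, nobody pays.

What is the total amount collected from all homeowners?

Total value 48 ≥ cost 38, so it is built.
Homeowner 1: others sum to 29; max(0, 38 - 29) = 9.
Homeowner 2: others sum to 44; max(0, 38 - 44) = 0.
Homeowner 3: others sum to 28; max(0, 38 - 28) = 10.
Homeowner 4: others sum to 43; max(0, 38 - 43) = 0.
Total collected = 9 + 0 + 10 + 0 = 19.

19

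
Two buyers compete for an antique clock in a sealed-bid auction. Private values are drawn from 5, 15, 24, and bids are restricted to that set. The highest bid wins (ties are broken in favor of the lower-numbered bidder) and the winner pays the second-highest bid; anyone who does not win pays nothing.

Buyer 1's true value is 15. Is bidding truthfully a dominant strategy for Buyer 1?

Yes

Check each profile of the others' bids and compare truth against every alternative bid.
Others bid (5): truth gives 10, best alternative gives 10.
Others bid (15): truth gives 0, best alternative gives 0.
Others bid (24): truth gives 0, best alternative gives 0.
In every case the truthful bid is at least as good as any alternative, so it is a dominant strategy.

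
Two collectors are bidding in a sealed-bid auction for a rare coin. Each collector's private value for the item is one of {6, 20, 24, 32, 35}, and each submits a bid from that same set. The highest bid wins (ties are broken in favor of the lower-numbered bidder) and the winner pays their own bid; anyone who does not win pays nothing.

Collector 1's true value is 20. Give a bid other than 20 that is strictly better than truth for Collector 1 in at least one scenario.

Suppose Collector 2 bids 6.
Bid 20: wins, pays 20, utility 20 - 20 = 0.
Bid 6: wins, pays 6, utility 20 - 6 = 14.
So bidding 6 beats truth here (14 > 0).

6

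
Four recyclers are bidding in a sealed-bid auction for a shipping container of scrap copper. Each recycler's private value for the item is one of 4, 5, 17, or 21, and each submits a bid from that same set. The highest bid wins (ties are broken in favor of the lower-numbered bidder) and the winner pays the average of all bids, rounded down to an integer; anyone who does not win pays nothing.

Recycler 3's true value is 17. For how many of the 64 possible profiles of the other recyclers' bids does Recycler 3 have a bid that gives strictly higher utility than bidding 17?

Others bid (4, 4, 4): truth gives 10; bid 5 gives 13 > 10. Violating.
Others bid (4, 4, 5): truth gives 10; bid 5 gives 13 > 10. Violating.
Others bid (4, 4, 21): truth gives 0; bid 21 gives 5 > 0. Violating.
Others bid (4, 5, 21): truth gives 0; bid 21 gives 5 > 0. Violating.
Others bid (4, 4, 17): truth gives 7; no alternative beats it.
Others bid (4, 5, 4): truth gives 10; no alternative beats it.
(Checking all 64 profiles: 24 have a profitable deviation, 40 do not.)

24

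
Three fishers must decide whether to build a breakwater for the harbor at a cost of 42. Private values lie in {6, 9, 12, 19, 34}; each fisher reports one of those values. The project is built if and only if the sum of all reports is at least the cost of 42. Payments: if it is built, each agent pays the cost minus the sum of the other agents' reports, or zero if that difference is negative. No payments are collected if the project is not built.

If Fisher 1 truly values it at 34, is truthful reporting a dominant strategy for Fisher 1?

Yes

Check each profile of the others' reports and compare truth against every alternative report.
Others report (9, 12): truth gives 13, best alternative gives 0.
Others report (12, 9): truth gives 13, best alternative gives 0.
Others report (6, 12): truth gives 10, best alternative gives 0.
Others report (9, 9): truth gives 10, best alternative gives 0.
Others report (12, 6): truth gives 10, best alternative gives 0.
Others report (6, 9): truth gives 7, best alternative gives 0.
(Remaining 19 profiles checked similarly; truth is weakly best in each.)
In every case the truthful report is at least as good as any alternative, so it is a dominant strategy.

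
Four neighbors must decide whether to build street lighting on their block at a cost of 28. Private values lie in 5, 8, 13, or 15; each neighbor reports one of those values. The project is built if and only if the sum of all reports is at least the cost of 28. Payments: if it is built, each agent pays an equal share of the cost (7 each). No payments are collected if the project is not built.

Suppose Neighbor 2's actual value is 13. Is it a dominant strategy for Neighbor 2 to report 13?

Check each profile of the others' reports and compare truth against every alternative report.
Others report (5, 5, 5): truth gives 6, best alternative gives 6.
Others report (5, 5, 8): truth gives 6, best alternative gives 6.
Others report (5, 5, 13): truth gives 6, best alternative gives 6.
Others report (5, 5, 15): truth gives 6, best alternative gives 6.
Others report (5, 8, 5): truth gives 6, best alternative gives 6.
Others report (5, 8, 8): truth gives 6, best alternative gives 6.
(Remaining 58 profiles checked similarly; truth is weakly best in each.)
In every case the truthful report is at least as good as any alternative, so it is a dominant strategy.

Yes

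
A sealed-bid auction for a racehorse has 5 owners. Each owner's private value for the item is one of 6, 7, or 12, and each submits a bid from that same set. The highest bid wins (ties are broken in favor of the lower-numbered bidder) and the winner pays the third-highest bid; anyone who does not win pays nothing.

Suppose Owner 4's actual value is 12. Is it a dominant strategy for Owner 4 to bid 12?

Yes

Check each profile of the others' bids and compare truth against every alternative bid.
Others bid (6, 6, 6, 12): truth gives 6, best alternative gives 0.
Others bid (6, 6, 7, 6): truth gives 6, best alternative gives 0.
Others bid (6, 7, 6, 6): truth gives 6, best alternative gives 0.
Others bid (7, 6, 6, 6): truth gives 6, best alternative gives 0.
Others bid (6, 6, 7, 7): truth gives 5, best alternative gives 0.
Others bid (6, 6, 7, 12): truth gives 5, best alternative gives 0.
(Remaining 75 profiles checked similarly; truth is weakly best in each.)
In every case the truthful bid is at least as good as any alternative, so it is a dominant strategy.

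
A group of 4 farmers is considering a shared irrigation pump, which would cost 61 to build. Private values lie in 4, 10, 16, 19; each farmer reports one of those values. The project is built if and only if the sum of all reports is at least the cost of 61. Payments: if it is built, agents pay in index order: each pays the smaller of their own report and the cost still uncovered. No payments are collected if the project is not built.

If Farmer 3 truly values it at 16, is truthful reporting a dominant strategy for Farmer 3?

Consider the case where Farmer 1 reports 16, Farmer 2 reports 16 and Farmer 4 reports 19.
Truthful report 16: project built, pays 16, utility 16 - 16 = 0.
Report 10 instead: project built, pays 10, utility 16 - 10 = 6.
Since 6 > 0, reporting 10 is strictly better here, so truthful reporting is not dominant.

No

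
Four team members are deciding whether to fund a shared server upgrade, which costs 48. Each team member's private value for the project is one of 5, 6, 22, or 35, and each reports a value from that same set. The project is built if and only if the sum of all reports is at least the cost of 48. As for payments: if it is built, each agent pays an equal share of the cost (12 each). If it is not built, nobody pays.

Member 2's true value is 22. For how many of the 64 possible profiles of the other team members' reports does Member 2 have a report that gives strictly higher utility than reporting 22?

8

Others report (5, 5, 5): truth gives 0; report 35 gives 10 > 0. Violating.
Others report (5, 5, 6): truth gives 0; report 35 gives 10 > 0. Violating.
Others report (5, 6, 5): truth gives 0; report 35 gives 10 > 0. Violating.
Others report (5, 6, 6): truth gives 0; report 35 gives 10 > 0. Violating.
Others report (5, 5, 22): truth gives 10; no alternative beats it.
Others report (5, 5, 35): truth gives 10; no alternative beats it.
(Checking all 64 profiles: 8 have a profitable deviation, 56 do not.)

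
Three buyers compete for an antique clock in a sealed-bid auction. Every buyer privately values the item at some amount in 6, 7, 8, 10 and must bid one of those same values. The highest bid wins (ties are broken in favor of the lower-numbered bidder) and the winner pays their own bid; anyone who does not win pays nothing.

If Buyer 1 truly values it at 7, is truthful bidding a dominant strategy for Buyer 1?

No

Consider the case where Buyer 2 bids 6 and Buyer 3 bids 6.
Truthful bid 7: wins, pays 7, utility 7 - 7 = 0.
Bid 6 instead: wins, pays 6, utility 7 - 6 = 1.
Since 1 > 0, bidding 6 is strictly better here, so truthful bidding is not dominant.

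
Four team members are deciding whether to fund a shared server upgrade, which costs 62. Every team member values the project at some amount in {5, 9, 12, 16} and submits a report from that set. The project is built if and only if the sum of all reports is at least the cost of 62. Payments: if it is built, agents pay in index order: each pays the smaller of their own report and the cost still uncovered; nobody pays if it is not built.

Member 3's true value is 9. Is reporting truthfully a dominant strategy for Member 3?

Yes

Check each profile of the others' reports and compare truth against every alternative report.
Others report (5, 5, 5): truth gives 0, best alternative gives 0.
Others report (5, 5, 9): truth gives 0, best alternative gives 0.
Others report (5, 5, 12): truth gives 0, best alternative gives 0.
Others report (5, 5, 16): truth gives 0, best alternative gives 0.
Others report (5, 9, 5): truth gives 0, best alternative gives 0.
Others report (5, 9, 9): truth gives 0, best alternative gives 0.
(Remaining 58 profiles checked similarly; truth is weakly best in each.)
In every case the truthful report is at least as good as any alternative, so it is a dominant strategy.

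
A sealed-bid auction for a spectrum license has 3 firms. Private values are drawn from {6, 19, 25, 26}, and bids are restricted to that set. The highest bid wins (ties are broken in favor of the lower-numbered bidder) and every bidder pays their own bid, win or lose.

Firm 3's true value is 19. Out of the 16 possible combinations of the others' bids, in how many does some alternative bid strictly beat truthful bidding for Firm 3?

Others bid (6, 19): truth gives -19; bid 6 gives -6 > -19. Violating.
Others bid (6, 25): truth gives -19; bid 6 gives -6 > -19. Violating.
Others bid (6, 26): truth gives -19; bid 6 gives -6 > -19. Violating.
Others bid (19, 6): truth gives -19; bid 6 gives -6 > -19. Violating.
Others bid (6, 6): truth gives 0; no alternative beats it.
(Checking all 16 profiles: 15 have a profitable deviation, 1 does not.)

15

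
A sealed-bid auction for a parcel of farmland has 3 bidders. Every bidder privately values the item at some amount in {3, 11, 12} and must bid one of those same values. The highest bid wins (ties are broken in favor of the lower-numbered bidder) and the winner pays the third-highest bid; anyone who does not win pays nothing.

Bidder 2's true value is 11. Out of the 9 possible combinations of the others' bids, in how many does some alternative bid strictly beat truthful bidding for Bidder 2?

2

Others bid (3, 12): truth gives 0; bid 12 gives 8 > 0. Violating.
Others bid (11, 3): truth gives 0; bid 12 gives 8 > 0. Violating.
Others bid (3, 3): truth gives 8; no alternative beats it.
Others bid (3, 11): truth gives 8; no alternative beats it.
(Checking all 9 profiles: 2 have a profitable deviation, 7 do not.)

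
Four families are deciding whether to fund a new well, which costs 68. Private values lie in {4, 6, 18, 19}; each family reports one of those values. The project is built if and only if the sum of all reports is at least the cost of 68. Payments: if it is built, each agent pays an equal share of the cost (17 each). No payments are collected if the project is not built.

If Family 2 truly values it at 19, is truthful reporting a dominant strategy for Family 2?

Check each profile of the others' reports and compare truth against every alternative report.
Others report (18, 18, 18): truth gives 2, best alternative gives 2.
Others report (18, 18, 19): truth gives 2, best alternative gives 2.
Others report (18, 19, 18): truth gives 2, best alternative gives 2.
Others report (18, 19, 19): truth gives 2, best alternative gives 2.
Others report (19, 18, 18): truth gives 2, best alternative gives 2.
Others report (19, 18, 19): truth gives 2, best alternative gives 2.
(Remaining 58 profiles checked similarly; truth is weakly best in each.)
In every case the truthful report is at least as good as any alternative, so it is a dominant strategy.

Yes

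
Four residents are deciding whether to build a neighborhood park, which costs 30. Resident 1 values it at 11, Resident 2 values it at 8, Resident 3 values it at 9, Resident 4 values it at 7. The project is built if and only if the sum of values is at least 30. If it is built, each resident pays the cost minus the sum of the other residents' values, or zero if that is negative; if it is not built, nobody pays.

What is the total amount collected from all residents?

Total value 35 ≥ cost 30, so it is built.
Resident 1: others sum to 24; max(0, 30 - 24) = 6.
Resident 2: others sum to 27; max(0, 30 - 27) = 3.
Resident 3: others sum to 26; max(0, 30 - 26) = 4.
Resident 4: others sum to 28; max(0, 30 - 28) = 2.
Total collected = 6 + 3 + 4 + 2 = 15.

15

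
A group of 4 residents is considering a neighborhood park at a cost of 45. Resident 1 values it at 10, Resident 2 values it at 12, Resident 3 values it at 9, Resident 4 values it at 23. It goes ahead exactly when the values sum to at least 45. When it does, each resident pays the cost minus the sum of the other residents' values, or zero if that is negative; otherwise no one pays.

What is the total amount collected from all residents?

Total value 54 ≥ cost 45, so it is built.
Resident 1: others sum to 44; max(0, 45 - 44) = 1.
Resident 2: others sum to 42; max(0, 45 - 42) = 3.
Resident 3: others sum to 45; max(0, 45 - 45) = 0.
Resident 4: others sum to 31; max(0, 45 - 31) = 14.
Total collected = 1 + 3 + 0 + 14 = 18.

18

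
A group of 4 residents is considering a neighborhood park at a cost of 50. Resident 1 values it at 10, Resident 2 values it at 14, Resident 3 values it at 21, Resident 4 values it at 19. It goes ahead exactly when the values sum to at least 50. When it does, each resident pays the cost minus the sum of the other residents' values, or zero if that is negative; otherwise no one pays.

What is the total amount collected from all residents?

12

Total value 64 ≥ cost 50, so it is built.
Resident 1: others sum to 54; max(0, 50 - 54) = 0.
Resident 2: others sum to 50; max(0, 50 - 50) = 0.
Resident 3: others sum to 43; max(0, 50 - 43) = 7.
Resident 4: others sum to 45; max(0, 50 - 45) = 5.
Total collected = 0 + 0 + 7 + 5 = 12.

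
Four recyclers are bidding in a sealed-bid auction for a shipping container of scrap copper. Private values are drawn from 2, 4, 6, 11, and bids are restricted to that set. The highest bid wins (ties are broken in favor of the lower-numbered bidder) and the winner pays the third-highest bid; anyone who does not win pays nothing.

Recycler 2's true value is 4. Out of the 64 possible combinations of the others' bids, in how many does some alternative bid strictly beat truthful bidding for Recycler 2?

6

Others bid (2, 2, 6): truth gives 0; bid 6 gives 2 > 0. Violating.
Others bid (2, 2, 11): truth gives 0; bid 11 gives 2 > 0. Violating.
Others bid (2, 6, 2): truth gives 0; bid 6 gives 2 > 0. Violating.
Others bid (2, 11, 2): truth gives 0; bid 11 gives 2 > 0. Violating.
Others bid (2, 2, 2): truth gives 2; no alternative beats it.
Others bid (2, 2, 4): truth gives 2; no alternative beats it.
(Checking all 64 profiles: 6 have a profitable deviation, 58 do not.)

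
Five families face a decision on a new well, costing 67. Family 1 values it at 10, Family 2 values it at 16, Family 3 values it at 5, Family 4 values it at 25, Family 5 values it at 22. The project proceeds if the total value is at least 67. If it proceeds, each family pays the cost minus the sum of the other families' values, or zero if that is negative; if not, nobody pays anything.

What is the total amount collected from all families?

30

Total value 78 ≥ cost 67, so it is built.
Family 1: others sum to 68; max(0, 67 - 68) = 0.
Family 2: others sum to 62; max(0, 67 - 62) = 5.
Family 3: others sum to 73; max(0, 67 - 73) = 0.
Family 4: others sum to 53; max(0, 67 - 53) = 14.
Family 5: others sum to 56; max(0, 67 - 56) = 11.
Total collected = 0 + 5 + 0 + 14 + 11 = 30.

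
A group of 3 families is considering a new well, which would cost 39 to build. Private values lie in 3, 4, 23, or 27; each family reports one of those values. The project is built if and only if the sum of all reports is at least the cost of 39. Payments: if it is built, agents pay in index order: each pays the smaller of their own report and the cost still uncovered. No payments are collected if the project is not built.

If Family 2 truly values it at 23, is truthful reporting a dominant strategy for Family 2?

No

Consider the case where Family 1 reports 23 and Family 3 reports 23.
Truthful report 23: project built, pays 16, utility 23 - 16 = 7.
Report 3 instead: project built, pays 3, utility 23 - 3 = 20.
Since 20 > 7, reporting 3 is strictly better here, so truthful reporting is not dominant.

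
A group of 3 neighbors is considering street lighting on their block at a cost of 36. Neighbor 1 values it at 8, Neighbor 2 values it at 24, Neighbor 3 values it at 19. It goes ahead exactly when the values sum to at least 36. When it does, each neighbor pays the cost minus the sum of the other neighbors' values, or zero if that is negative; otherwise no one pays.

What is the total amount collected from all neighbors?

13

Total value 51 ≥ cost 36, so it is built.
Neighbor 1: others sum to 43; max(0, 36 - 43) = 0.
Neighbor 2: others sum to 27; max(0, 36 - 27) = 9.
Neighbor 3: others sum to 32; max(0, 36 - 32) = 4.
Total collected = 0 + 9 + 4 = 13.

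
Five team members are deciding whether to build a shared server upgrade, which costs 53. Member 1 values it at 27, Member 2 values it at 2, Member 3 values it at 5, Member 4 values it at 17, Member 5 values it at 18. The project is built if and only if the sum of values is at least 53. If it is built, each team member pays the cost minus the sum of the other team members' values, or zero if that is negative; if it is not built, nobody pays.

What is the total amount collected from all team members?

14

Total value 69 ≥ cost 53, so it is built.
Member 1: others sum to 42; max(0, 53 - 42) = 11.
Member 2: others sum to 67; max(0, 53 - 67) = 0.
Member 3: others sum to 64; max(0, 53 - 64) = 0.
Member 4: others sum to 52; max(0, 53 - 52) = 1.
Member 5: others sum to 51; max(0, 53 - 51) = 2.
Total collected = 11 + 0 + 0 + 1 + 2 = 14.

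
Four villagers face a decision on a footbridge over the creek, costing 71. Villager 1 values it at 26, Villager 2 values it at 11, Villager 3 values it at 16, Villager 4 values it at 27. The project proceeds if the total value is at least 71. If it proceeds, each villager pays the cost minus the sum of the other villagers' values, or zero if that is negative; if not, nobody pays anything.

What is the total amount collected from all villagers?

44

Total value 80 ≥ cost 71, so it is built.
Villager 1: others sum to 54; max(0, 71 - 54) = 17.
Villager 2: others sum to 69; max(0, 71 - 69) = 2.
Villager 3: others sum to 64; max(0, 71 - 64) = 7.
Villager 4: others sum to 53; max(0, 71 - 53) = 18.
Total collected = 17 + 2 + 7 + 18 = 44.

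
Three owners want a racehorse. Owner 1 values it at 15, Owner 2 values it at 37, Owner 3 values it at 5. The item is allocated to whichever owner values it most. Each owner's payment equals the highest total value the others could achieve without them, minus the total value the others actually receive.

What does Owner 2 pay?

15

Owner 2 has the highest value and receives the item.
Without Owner 2, the item would go to the next-highest value, 15, so the others could achieve 15.
With Owner 2 present and winning, the others receive nothing, so their total is 0.
Payment = 15 - 0 = 15.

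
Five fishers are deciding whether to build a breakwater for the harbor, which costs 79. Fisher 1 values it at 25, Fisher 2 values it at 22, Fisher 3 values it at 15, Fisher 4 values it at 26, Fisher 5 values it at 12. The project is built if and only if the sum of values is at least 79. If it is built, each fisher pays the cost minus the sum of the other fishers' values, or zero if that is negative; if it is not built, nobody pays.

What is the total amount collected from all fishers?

Total value 100 ≥ cost 79, so it is built.
Fisher 1: others sum to 75; max(0, 79 - 75) = 4.
Fisher 2: others sum to 78; max(0, 79 - 78) = 1.
Fisher 3: others sum to 85; max(0, 79 - 85) = 0.
Fisher 4: others sum to 74; max(0, 79 - 74) = 5.
Fisher 5: others sum to 88; max(0, 79 - 88) = 0.
Total collected = 4 + 1 + 0 + 5 + 0 = 10.

10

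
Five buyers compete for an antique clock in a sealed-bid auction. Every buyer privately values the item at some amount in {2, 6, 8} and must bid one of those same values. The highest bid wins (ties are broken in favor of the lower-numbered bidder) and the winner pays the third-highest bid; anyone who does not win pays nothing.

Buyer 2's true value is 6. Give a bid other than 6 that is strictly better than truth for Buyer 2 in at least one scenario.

Suppose Buyer 1 bids 2, Buyer 3 bids 2, Buyer 4 bids 2 and Buyer 5 bids 8.
Bid 6: loses, pays 0, utility 0.
Bid 8: wins, pays 2, utility 6 - 2 = 4.
So bidding 8 beats truth here (4 > 0).

8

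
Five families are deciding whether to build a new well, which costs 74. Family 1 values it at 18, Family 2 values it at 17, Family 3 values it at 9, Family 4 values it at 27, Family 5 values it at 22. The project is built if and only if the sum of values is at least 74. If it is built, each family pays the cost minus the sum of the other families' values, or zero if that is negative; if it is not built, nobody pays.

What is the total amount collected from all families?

11

Total value 93 ≥ cost 74, so it is built.
Family 1: others sum to 75; max(0, 74 - 75) = 0.
Family 2: others sum to 76; max(0, 74 - 76) = 0.
Family 3: others sum to 84; max(0, 74 - 84) = 0.
Family 4: others sum to 66; max(0, 74 - 66) = 8.
Family 5: others sum to 71; max(0, 74 - 71) = 3.
Total collected = 0 + 0 + 0 + 8 + 3 = 11.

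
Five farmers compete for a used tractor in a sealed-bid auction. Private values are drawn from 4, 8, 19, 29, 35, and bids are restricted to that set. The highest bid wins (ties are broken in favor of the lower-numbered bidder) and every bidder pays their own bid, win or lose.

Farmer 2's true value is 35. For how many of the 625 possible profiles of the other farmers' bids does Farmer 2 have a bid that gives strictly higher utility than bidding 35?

317

Others bid (4, 4, 4, 4): truth gives 0; bid 8 gives 27 > 0. Violating.
Others bid (4, 4, 4, 8): truth gives 0; bid 8 gives 27 > 0. Violating.
Others bid (4, 4, 4, 19): truth gives 0; bid 19 gives 16 > 0. Violating.
Others bid (4, 4, 4, 29): truth gives 0; bid 29 gives 6 > 0. Violating.
Others bid (4, 4, 4, 35): truth gives 0; no alternative beats it.
Others bid (4, 4, 8, 35): truth gives 0; no alternative beats it.
(Checking all 625 profiles: 317 have a profitable deviation, 308 do not.)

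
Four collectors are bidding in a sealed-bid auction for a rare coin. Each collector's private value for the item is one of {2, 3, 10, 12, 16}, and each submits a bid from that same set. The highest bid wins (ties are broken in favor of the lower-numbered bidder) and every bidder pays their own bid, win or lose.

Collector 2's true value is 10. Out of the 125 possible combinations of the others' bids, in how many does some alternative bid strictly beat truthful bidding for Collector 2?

Others bid (2, 2, 2): truth gives 0; bid 3 gives 7 > 0. Violating.
Others bid (2, 2, 3): truth gives 0; bid 3 gives 7 > 0. Violating.
Others bid (2, 2, 12): truth gives -10; bid 2 gives -2 > -10. Violating.
Others bid (2, 2, 16): truth gives -10; bid 2 gives -2 > -10. Violating.
Others bid (2, 2, 10): truth gives 0; no alternative beats it.
Others bid (2, 3, 10): truth gives 0; no alternative beats it.
(Checking all 125 profiles: 111 have a profitable deviation, 14 do not.)

111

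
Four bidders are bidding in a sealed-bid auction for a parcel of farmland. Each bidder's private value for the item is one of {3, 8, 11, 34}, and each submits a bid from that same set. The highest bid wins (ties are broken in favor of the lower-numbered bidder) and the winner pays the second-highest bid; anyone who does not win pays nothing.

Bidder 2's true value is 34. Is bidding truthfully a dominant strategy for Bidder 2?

Check each profile of the others' bids and compare truth against every alternative bid.
Others bid (11, 3, 3): truth gives 23, best alternative gives 0.
Others bid (11, 3, 8): truth gives 23, best alternative gives 0.
Others bid (11, 3, 11): truth gives 23, best alternative gives 0.
Others bid (11, 8, 3): truth gives 23, best alternative gives 0.
Others bid (11, 8, 8): truth gives 23, best alternative gives 0.
Others bid (11, 8, 11): truth gives 23, best alternative gives 0.
(Remaining 58 profiles checked similarly; truth is weakly best in each.)
In every case the truthful bid is at least as good as any alternative, so it is a dominant strategy.

Yes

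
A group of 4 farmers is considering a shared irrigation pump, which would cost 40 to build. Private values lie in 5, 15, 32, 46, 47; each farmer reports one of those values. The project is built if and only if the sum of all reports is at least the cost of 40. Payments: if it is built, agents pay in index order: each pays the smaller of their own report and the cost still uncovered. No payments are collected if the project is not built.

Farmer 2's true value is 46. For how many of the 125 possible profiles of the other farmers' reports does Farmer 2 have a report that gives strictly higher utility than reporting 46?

75

Others report (5, 5, 5): truth gives 11; report 32 gives 14 > 11. Violating.
Others report (5, 5, 15): truth gives 11; report 15 gives 31 > 11. Violating.
Others report (5, 5, 32): truth gives 11; report 5 gives 41 > 11. Violating.
Others report (5, 5, 46): truth gives 11; report 5 gives 41 > 11. Violating.
Others report (46, 5, 5): truth gives 46; no alternative beats it.
Others report (46, 5, 15): truth gives 46; no alternative beats it.
(Checking all 125 profiles: 75 have a profitable deviation, 50 do not.)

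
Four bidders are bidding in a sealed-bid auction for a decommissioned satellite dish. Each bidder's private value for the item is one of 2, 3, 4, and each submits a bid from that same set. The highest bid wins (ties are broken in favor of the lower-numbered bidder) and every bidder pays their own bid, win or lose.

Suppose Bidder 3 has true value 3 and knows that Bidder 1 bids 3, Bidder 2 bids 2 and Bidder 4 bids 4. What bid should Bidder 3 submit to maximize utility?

4

Bid 2: loses but pays 2, utility -2.
Bid 3: loses but pays 3, utility -3.
Bid 4: wins, pays 4, utility 3 - 4 = -1.
The best choice is 4 with utility -1.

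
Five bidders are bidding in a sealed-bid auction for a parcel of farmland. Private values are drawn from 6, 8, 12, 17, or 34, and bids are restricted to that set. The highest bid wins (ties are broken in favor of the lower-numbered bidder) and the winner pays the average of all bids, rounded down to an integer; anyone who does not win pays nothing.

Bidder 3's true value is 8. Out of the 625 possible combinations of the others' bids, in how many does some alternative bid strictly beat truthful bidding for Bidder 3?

2

Others bid (6, 8, 6, 6): truth gives 0; bid 12 gives 1 > 0. Violating.
Others bid (8, 6, 6, 6): truth gives 0; bid 12 gives 1 > 0. Violating.
Others bid (6, 6, 6, 6): truth gives 2; no alternative beats it.
Others bid (6, 6, 6, 8): truth gives 2; no alternative beats it.
(Checking all 625 profiles: 2 have a profitable deviation, 623 do not.)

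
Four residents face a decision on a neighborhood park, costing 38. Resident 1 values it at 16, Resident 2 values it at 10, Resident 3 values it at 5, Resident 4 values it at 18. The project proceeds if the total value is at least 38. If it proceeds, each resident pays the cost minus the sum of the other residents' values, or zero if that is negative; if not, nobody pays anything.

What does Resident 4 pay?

Total value 49 ≥ cost 38, so the project is built.
The other residents' values sum to 31.
Cost minus that sum is 38 - 31 = 7.

7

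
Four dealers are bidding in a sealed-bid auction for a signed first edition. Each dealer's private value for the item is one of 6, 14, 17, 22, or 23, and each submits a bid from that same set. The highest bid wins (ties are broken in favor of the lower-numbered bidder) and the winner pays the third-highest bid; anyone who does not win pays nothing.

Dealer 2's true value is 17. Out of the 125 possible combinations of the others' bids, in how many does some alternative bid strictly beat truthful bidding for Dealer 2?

Others bid (6, 6, 22): truth gives 0; bid 22 gives 11 > 0. Violating.
Others bid (6, 6, 23): truth gives 0; bid 23 gives 11 > 0. Violating.
Others bid (6, 14, 22): truth gives 0; bid 22 gives 3 > 0. Violating.
Others bid (6, 14, 23): truth gives 0; bid 23 gives 3 > 0. Violating.
Others bid (6, 6, 6): truth gives 11; no alternative beats it.
Others bid (6, 6, 14): truth gives 11; no alternative beats it.
(Checking all 125 profiles: 24 have a profitable deviation, 101 do not.)

24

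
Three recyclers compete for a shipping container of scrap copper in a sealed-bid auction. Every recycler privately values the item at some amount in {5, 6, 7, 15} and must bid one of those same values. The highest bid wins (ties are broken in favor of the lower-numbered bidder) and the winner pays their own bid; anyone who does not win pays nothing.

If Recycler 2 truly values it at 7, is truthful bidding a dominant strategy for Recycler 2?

Consider the case where Recycler 1 bids 5 and Recycler 3 bids 5.
Truthful bid 7: wins, pays 7, utility 7 - 7 = 0.
Bid 6 instead: wins, pays 6, utility 7 - 6 = 1.
Since 1 > 0, bidding 6 is strictly better here, so truthful bidding is not dominant.

No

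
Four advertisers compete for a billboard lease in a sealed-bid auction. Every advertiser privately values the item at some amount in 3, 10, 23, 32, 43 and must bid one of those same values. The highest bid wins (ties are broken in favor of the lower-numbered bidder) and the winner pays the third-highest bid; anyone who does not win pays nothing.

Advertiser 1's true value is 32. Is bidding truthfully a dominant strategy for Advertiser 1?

Consider the case where Advertiser 2 bids 3, Advertiser 3 bids 3 and Advertiser 4 bids 43.
Truthful bid 32: loses, pays 0, utility 0.
Bid 43 instead: wins, pays 3, utility 32 - 3 = 29.
Since 29 > 0, bidding 43 is strictly better here, so truthful bidding is not dominant.

No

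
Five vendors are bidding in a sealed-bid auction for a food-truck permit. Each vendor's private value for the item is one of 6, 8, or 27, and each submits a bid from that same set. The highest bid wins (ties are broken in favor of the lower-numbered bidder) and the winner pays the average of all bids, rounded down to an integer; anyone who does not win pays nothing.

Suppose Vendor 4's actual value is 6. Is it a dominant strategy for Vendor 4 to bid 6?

Yes

Check each profile of the others' bids and compare truth against every alternative bid.
Others bid (6, 6, 6, 6): truth gives 0, best alternative gives 0.
Others bid (6, 6, 6, 8): truth gives 0, best alternative gives 0.
Others bid (6, 6, 6, 27): truth gives 0, best alternative gives 0.
Others bid (6, 6, 8, 6): truth gives 0, best alternative gives 0.
Others bid (6, 6, 8, 8): truth gives 0, best alternative gives 0.
Others bid (6, 6, 8, 27): truth gives 0, best alternative gives 0.
(Remaining 75 profiles checked similarly; truth is weakly best in each.)
In every case the truthful bid is at least as good as any alternative, so it is a dominant strategy.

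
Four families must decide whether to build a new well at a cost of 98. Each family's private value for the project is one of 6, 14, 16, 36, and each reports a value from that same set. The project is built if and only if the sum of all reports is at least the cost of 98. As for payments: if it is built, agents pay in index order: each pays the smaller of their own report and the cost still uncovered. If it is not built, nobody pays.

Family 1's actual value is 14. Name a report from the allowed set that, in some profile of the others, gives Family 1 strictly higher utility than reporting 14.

Suppose Family 2 reports 36, Family 3 reports 36 and Family 4 reports 36.
Report 14: project built, pays 14, utility 14 - 14 = 0.
Report 6: project built, pays 6, utility 14 - 6 = 8.
So reporting 6 beats truth here (8 > 0).

6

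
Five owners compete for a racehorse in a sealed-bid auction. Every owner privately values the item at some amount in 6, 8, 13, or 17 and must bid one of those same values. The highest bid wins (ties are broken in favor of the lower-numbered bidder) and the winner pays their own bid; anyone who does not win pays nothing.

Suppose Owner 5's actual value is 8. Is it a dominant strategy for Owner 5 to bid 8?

Yes

Check each profile of the others' bids and compare truth against every alternative bid.
Others bid (6, 6, 6, 6): truth gives 0, best alternative gives 0.
Others bid (6, 6, 6, 8): truth gives 0, best alternative gives 0.
Others bid (6, 6, 6, 13): truth gives 0, best alternative gives 0.
Others bid (6, 6, 6, 17): truth gives 0, best alternative gives 0.
Others bid (6, 6, 8, 6): truth gives 0, best alternative gives 0.
Others bid (6, 6, 8, 8): truth gives 0, best alternative gives 0.
(Remaining 250 profiles checked similarly; truth is weakly best in each.)
In every case the truthful bid is at least as good as any alternative, so it is a dominant strategy.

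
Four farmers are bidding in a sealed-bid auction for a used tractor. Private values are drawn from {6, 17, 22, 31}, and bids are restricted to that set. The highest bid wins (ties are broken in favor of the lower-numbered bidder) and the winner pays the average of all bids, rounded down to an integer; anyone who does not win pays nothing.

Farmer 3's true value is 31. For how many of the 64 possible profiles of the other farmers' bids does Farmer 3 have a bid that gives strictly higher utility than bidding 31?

12

Others bid (6, 6, 6): truth gives 19; bid 17 gives 23 > 19. Violating.
Others bid (6, 6, 17): truth gives 16; bid 17 gives 20 > 16. Violating.
Others bid (6, 6, 22): truth gives 15; bid 22 gives 17 > 15. Violating.
Others bid (6, 17, 6): truth gives 16; bid 22 gives 19 > 16. Violating.
Others bid (6, 6, 31): truth gives 13; no alternative beats it.
Others bid (6, 17, 31): truth gives 10; no alternative beats it.
(Checking all 64 profiles: 12 have a profitable deviation, 52 do not.)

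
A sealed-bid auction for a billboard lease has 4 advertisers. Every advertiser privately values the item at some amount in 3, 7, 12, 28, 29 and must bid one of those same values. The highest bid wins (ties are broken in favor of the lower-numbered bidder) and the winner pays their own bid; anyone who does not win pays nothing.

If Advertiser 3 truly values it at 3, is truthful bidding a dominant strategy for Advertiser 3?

Check each profile of the others' bids and compare truth against every alternative bid.
Others bid (3, 3, 3): truth gives 0, best alternative gives -4.
Others bid (3, 3, 7): truth gives 0, best alternative gives -4.
Others bid (3, 3, 12): truth gives 0, best alternative gives 0.
Others bid (3, 3, 28): truth gives 0, best alternative gives 0.
Others bid (3, 3, 29): truth gives 0, best alternative gives 0.
Others bid (3, 7, 3): truth gives 0, best alternative gives 0.
(Remaining 119 profiles checked similarly; truth is weakly best in each.)
In every case the truthful bid is at least as good as any alternative, so it is a dominant strategy.

Yes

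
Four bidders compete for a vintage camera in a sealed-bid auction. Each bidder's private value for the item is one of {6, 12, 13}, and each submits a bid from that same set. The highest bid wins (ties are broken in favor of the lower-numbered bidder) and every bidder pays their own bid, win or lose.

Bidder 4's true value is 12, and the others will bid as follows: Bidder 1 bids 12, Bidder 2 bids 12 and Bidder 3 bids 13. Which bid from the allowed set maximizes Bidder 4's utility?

6

Bid 6: loses but pays 6, utility -6.
Bid 12: loses but pays 12, utility -12.
Bid 13: loses but pays 13, utility -13.
The best choice is 6 with utility -6.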